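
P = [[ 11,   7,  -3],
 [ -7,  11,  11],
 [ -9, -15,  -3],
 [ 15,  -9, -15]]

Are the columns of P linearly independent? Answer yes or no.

Row reduce P to echelon form.
R2 ← R2 + (7/11)·R1: [0, 170/11, 100/11]
R3 ← R3 + (9/11)·R1: [0, -102/11, -60/11]
R4 ← R4 − (15/11)·R1: [0, -204/11, -120/11]
R3 ← R3 + (3/5)·R2: [0, 0, 0]
R4 ← R4 + (6/5)·R2: [0, 0, 0]
2 pivots among 3 columns.
Only 2 < 3 pivot columns, so the columns are linearly dependent.

no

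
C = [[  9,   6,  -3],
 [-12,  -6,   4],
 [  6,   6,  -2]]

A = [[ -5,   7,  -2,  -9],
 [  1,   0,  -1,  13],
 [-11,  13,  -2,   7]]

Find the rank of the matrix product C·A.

2

First compute CA:
[[ -6,  24, -18, -24],
 [ 10, -32,  22,  58],
 [ -2,  16, -14,  10]]
Now row reduce the product.
R2 ← R2 + (5/3)·R1: [0, 8, -8, 18]
R3 ← R3 − (1/3)·R1: [0, 8, -8, 18]
R3 ← R3 − R2: [0, 0, 0, 0]
2 nonzero rows, so rank(CA) = 2.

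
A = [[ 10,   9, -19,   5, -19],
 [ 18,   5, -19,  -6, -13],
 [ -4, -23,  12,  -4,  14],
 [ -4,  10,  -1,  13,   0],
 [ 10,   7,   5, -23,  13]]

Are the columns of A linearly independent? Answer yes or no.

Row reduce A to echelon form.
R2 ← R2 − (9/5)·R1: [0, -56/5, 76/5, -15, 106/5]
R3 ← R3 + (2/5)·R1: [0, -97/5, 22/5, -2, 32/5]
R4 ← R4 + (2/5)·R1: [0, 68/5, -43/5, 15, -38/5]
R5 ← R5 − R1: [0, -2, 24, -28, 32]
R3 ← R3 − (97/56)·R2: [0, 0, -307/14, 1343/56, -849/28]
R4 ← R4 + (17/14)·R2: [0, 0, 69/7, -45/14, 127/7]
R5 ← R5 − (5/28)·R2: [0, 0, 149/7, -709/28, 395/14]
R4 ← R4 + (138/307)·R3: [0, 0, 0, 9291/1228, 2771/614]
R5 ← R5 + (298/307)·R3: [0, 0, 0, -627/307, -374/307]
R5 ← R5 + (44/163)·R4: [0, 0, 0, 0, 0]
4 pivots among 5 columns.
Only 4 < 5 pivot columns, so the columns are linearly dependent.

no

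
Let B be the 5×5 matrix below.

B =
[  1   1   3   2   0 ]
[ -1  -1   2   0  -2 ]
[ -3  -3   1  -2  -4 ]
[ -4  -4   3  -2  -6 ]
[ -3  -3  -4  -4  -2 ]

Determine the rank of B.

2

Row reduce to echelon form.
R2 ← R2 + R1: [0, 0, 5, 2, -2]
R3 ← R3 + (3)·R1: [0, 0, 10, 4, -4]
R4 ← R4 + (4)·R1: [0, 0, 15, 6, -6]
R5 ← R5 + (3)·R1: [0, 0, 5, 2, -2]
R3 ← R3 − (2)·R2: [0, 0, 0, 0, 0]
R4 ← R4 − (3)·R2: [0, 0, 0, 0, 0]
R5 ← R5 − R2: [0, 0, 0, 0, 0]
Echelon form has 2 nonzero rows, so rank(B) = 2.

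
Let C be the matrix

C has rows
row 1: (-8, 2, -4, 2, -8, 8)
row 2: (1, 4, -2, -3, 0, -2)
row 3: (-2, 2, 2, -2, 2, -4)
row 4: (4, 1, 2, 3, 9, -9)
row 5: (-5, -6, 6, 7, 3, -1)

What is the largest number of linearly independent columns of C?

Row reduce to echelon form.
R2 ← R2 + (1/8)·R1: [0, 17/4, -5/2, -11/4, -1, -1]
R3 ← R3 − (1/4)·R1: [0, 3/2, 3, -5/2, 4, -6]
R4 ← R4 + (1/2)·R1: [0, 2, 0, 4, 5, -5]
R5 ← R5 − (5/8)·R1: [0, -29/4, 17/2, 23/4, 8, -6]
R3 ← R3 − (6/17)·R2: [0, 0, 66/17, -26/17, 74/17, -96/17]
R4 ← R4 − (8/17)·R2: [0, 0, 20/17, 90/17, 93/17, -77/17]
R5 ← R5 + (29/17)·R2: [0, 0, 72/17, 18/17, 107/17, -131/17]
R4 ← R4 − (10/33)·R3: [0, 0, 0, 190/33, 137/33, -31/11]
R5 ← R5 − (12/11)·R3: [0, 0, 0, 30/11, 17/11, -17/11]
R5 ← R5 − (9/19)·R4: [0, 0, 0, 0, -8/19, -4/19]
Echelon form has 5 nonzero rows, so rank(C) = 5.
The rank gives the maximum number of linearly independent columns: 5.

5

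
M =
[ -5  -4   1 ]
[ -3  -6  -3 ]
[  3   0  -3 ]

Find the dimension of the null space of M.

1

Row reduce to echelon form.
R2 ← R2 − (3/5)·R1: [0, -18/5, -18/5]
R3 ← R3 + (3/5)·R1: [0, -12/5, -12/5]
R3 ← R3 − (2/3)·R2: [0, 0, 0]
2 nonzero rows, so rank(M) = 2.
M has 3 columns; by rank–nullity, nullity = 3 − 2 = 1.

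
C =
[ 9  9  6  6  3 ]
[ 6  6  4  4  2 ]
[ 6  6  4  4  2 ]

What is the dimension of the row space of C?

1

Row reduce to echelon form.
R2 ← R2 − (2/3)·R1: [0, 0, 0, 0, 0]
R3 ← R3 − (2/3)·R1: [0, 0, 0, 0, 0]
Echelon form has 1 nonzero row, so rank(C) = 1.
The row space has dimension equal to the rank: 1.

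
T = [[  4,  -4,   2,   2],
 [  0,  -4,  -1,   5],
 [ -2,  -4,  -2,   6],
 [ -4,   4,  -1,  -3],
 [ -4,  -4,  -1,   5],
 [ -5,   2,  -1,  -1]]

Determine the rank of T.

Row reduce to echelon form.
R3 ← R3 + (1/2)·R1: [0, -6, -1, 7]
R4 ← R4 + R1: [0, 0, 1, -1]
R5 ← R5 + R1: [0, -8, 1, 7]
R6 ← R6 + (5/4)·R1: [0, -3, 3/2, 3/2]
R3 ← R3 − (3/2)·R2: [0, 0, 1/2, -1/2]
R5 ← R5 − (2)·R2: [0, 0, 3, -3]
R6 ← R6 − (3/4)·R2: [0, 0, 9/4, -9/4]
R4 ← R4 − (2)·R3: [0, 0, 0, 0]
R5 ← R5 − (6)·R3: [0, 0, 0, 0]
R6 ← R6 − (9/2)·R3: [0, 0, 0, 0]
Echelon form has 3 nonzero rows, so rank(T) = 3.

3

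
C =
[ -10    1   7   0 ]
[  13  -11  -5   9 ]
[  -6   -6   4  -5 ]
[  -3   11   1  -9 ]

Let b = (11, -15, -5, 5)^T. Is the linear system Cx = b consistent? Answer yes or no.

Row reduce the augmented matrix [C | b].
R2 ← R2 + (13/10)·R1: [0, -97/10, 41/10, 9, -7/10]
R3 ← R3 − (3/5)·R1: [0, -33/5, -1/5, -5, -58/5]
R4 ← R4 − (3/10)·R1: [0, 107/10, -11/10, -9, 17/10]
R3 ← R3 − (66/97)·R2: [0, 0, -290/97, -1079/97, -1079/97]
R4 ← R4 + (107/97)·R2: [0, 0, 332/97, 90/97, 90/97]
R4 ← R4 + (166/145)·R3: [0, 0, 0, -1712/145, -1712/145]
The echelon form has 4 nonzero rows, and every pivot lies in the first 4 columns, so rank(C) = rank([C|b]) = 4.
The system is consistent.

yes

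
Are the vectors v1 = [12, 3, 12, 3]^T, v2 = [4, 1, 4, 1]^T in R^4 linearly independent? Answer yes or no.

Form the matrix with these vectors as rows and row reduce.
R2 ← R2 − (1/3)·R1: [0, 0, 0, 0]
1 nonzero row, so the 2 vectors span a space of dimension 1.
Since 1 < 2, the vectors are linearly dependent.

no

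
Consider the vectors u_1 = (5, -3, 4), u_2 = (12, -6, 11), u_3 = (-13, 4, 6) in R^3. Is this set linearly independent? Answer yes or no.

Form the matrix with these vectors as rows and row reduce.
R2 ← R2 − (12/5)·R1: [0, 6/5, 7/5]
R3 ← R3 + (13/5)·R1: [0, -19/5, 82/5]
R3 ← R3 + (19/6)·R2: [0, 0, 125/6]
3 nonzero rows, so the 3 vectors span a space of dimension 3.
Since 3 = 3, the vectors are linearly independent.

yes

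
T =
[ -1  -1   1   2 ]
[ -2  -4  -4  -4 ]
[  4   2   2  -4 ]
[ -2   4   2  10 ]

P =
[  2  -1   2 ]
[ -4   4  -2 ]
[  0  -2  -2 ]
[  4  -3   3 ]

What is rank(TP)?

2

First compute TP:
[[ 10, -11,   4],
 [ -4,   6,   0],
 [-16,  12, -12],
 [ 20, -16,  14]]
Now row reduce the product.
R2 ← R2 + (2/5)·R1: [0, 8/5, 8/5]
R3 ← R3 + (8/5)·R1: [0, -28/5, -28/5]
R4 ← R4 − (2)·R1: [0, 6, 6]
R3 ← R3 + (7/2)·R2: [0, 0, 0]
R4 ← R4 − (15/4)·R2: [0, 0, 0]
2 nonzero rows, so rank(TP) = 2.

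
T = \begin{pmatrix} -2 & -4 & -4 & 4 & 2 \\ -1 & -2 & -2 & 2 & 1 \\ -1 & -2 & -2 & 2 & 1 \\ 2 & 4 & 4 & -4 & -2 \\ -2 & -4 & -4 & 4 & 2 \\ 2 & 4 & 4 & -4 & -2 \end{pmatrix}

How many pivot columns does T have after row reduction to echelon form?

Row reduce to echelon form.
R2 ← R2 − (1/2)·R1: [0, 0, 0, 0, 0]
R3 ← R3 − (1/2)·R1: [0, 0, 0, 0, 0]
R4 ← R4 + R1: [0, 0, 0, 0, 0]
R5 ← R5 − R1: [0, 0, 0, 0, 0]
R6 ← R6 + R1: [0, 0, 0, 0, 0]
Echelon form has 1 nonzero row, so rank(T) = 1.
Each nonzero row contributes one pivot column: 1 pivot columns.

1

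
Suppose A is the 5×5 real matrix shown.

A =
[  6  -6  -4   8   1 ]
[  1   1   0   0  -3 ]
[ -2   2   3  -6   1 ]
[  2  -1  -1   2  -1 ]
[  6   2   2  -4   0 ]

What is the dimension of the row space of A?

4

Row reduce to echelon form.
R2 ← R2 − (1/6)·R1: [0, 2, 2/3, -4/3, -19/6]
R3 ← R3 + (1/3)·R1: [0, 0, 5/3, -10/3, 4/3]
R4 ← R4 − (1/3)·R1: [0, 1, 1/3, -2/3, -4/3]
R5 ← R5 − R1: [0, 8, 6, -12, -1]
R4 ← R4 − (1/2)·R2: [0, 0, 0, 0, 1/4]
R5 ← R5 − (4)·R2: [0, 0, 10/3, -20/3, 35/3]
R5 ← R5 − (2)·R3: [0, 0, 0, 0, 9]
R5 ← R5 − (36)·R4: [0, 0, 0, 0, 0]
Echelon form has 4 nonzero rows, so rank(A) = 4.
The row space has dimension equal to the rank: 4.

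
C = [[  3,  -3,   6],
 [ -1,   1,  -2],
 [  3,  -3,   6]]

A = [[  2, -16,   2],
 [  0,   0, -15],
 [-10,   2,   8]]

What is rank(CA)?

First compute CA:
[[-54, -36,  99],
 [ 18,  12, -33],
 [-54, -36,  99]]
Now row reduce the product.
R2 ← R2 + (1/3)·R1: [0, 0, 0]
R3 ← R3 − R1: [0, 0, 0]
1 nonzero row, so rank(CA) = 1.

1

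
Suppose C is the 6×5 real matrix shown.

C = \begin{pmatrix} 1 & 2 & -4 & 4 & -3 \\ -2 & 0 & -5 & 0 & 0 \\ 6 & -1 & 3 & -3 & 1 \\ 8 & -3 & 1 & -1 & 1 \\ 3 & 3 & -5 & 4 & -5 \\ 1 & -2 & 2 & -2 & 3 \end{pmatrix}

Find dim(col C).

5

Row reduce to echelon form.
R2 ← R2 + (2)·R1: [0, 4, -13, 8, -6]
R3 ← R3 − (6)·R1: [0, -13, 27, -27, 19]
R4 ← R4 − (8)·R1: [0, -19, 33, -33, 25]
R5 ← R5 − (3)·R1: [0, -3, 7, -8, 4]
R6 ← R6 − R1: [0, -4, 6, -6, 6]
R3 ← R3 + (13/4)·R2: [0, 0, -61/4, -1, -1/2]
R4 ← R4 + (19/4)·R2: [0, 0, -115/4, 5, -7/2]
R5 ← R5 + (3/4)·R2: [0, 0, -11/4, -2, -1/2]
R6 ← R6 + R2: [0, 0, -7, 2, 0]
R4 ← R4 − (115/61)·R3: [0, 0, 0, 420/61, -156/61]
R5 ← R5 − (11/61)·R3: [0, 0, 0, -111/61, -25/61]
R6 ← R6 − (28/61)·R3: [0, 0, 0, 150/61, 14/61]
R5 ← R5 + (37/140)·R4: [0, 0, 0, 0, -38/35]
R6 ← R6 − (5/14)·R4: [0, 0, 0, 0, 8/7]
R6 ← R6 + (20/19)·R5: [0, 0, 0, 0, 0]
Echelon form has 5 nonzero rows, so rank(C) = 5.
The column space has dimension equal to the rank: 5.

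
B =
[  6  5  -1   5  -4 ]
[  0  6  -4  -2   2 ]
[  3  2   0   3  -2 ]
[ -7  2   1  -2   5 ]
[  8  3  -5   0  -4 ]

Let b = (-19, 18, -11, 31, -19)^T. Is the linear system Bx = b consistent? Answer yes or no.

yes

Row reduce the augmented matrix [B | b].
R3 ← R3 − (1/2)·R1: [0, -1/2, 1/2, 1/2, 0, -3/2]
R4 ← R4 + (7/6)·R1: [0, 47/6, -1/6, 23/6, 1/3, 53/6]
R5 ← R5 − (4/3)·R1: [0, -11/3, -11/3, -20/3, 4/3, 19/3]
R3 ← R3 + (1/12)·R2: [0, 0, 1/6, 1/3, 1/6, 0]
R4 ← R4 − (47/36)·R2: [0, 0, 91/18, 58/9, -41/18, -44/3]
R5 ← R5 + (11/18)·R2: [0, 0, -55/9, -71/9, 23/9, 52/3]
R4 ← R4 − (91/3)·R3: [0, 0, 0, -11/3, -22/3, -44/3]
R5 ← R5 + (110/3)·R3: [0, 0, 0, 13/3, 26/3, 52/3]
R5 ← R5 + (13/11)·R4: [0, 0, 0, 0, 0, 0]
The echelon form has 4 nonzero rows, and every pivot lies in the first 5 columns, so rank(B) = rank([B|b]) = 4.
The system is consistent.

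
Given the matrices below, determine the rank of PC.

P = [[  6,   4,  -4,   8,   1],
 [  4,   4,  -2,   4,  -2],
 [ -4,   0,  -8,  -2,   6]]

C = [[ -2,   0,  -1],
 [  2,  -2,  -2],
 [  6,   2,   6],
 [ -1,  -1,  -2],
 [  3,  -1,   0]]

First compute PC:
[[-33, -25, -54],
 [-22, -14, -32],
 [-20, -20, -40]]
Now row reduce the product.
R2 ← R2 − (2/3)·R1: [0, 8/3, 4]
R3 ← R3 − (20/33)·R1: [0, -160/33, -80/11]
R3 ← R3 + (20/11)·R2: [0, 0, 0]
2 nonzero rows, so rank(PC) = 2.

2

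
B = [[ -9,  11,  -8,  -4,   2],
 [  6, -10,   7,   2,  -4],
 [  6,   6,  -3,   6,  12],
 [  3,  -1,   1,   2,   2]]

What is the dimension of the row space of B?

2

Row reduce to echelon form.
R2 ← R2 + (2/3)·R1: [0, -8/3, 5/3, -2/3, -8/3]
R3 ← R3 + (2/3)·R1: [0, 40/3, -25/3, 10/3, 40/3]
R4 ← R4 + (1/3)·R1: [0, 8/3, -5/3, 2/3, 8/3]
R3 ← R3 + (5)·R2: [0, 0, 0, 0, 0]
R4 ← R4 + R2: [0, 0, 0, 0, 0]
Echelon form has 2 nonzero rows, so rank(B) = 2.
The row space has dimension equal to the rank: 2.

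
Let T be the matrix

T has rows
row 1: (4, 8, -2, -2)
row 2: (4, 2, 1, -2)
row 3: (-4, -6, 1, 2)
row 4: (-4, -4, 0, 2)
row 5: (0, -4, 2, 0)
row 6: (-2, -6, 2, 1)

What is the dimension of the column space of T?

Row reduce to echelon form.
R2 ← R2 − R1: [0, -6, 3, 0]
R3 ← R3 + R1: [0, 2, -1, 0]
R4 ← R4 + R1: [0, 4, -2, 0]
R6 ← R6 + (1/2)·R1: [0, -2, 1, 0]
R3 ← R3 + (1/3)·R2: [0, 0, 0, 0]
R4 ← R4 + (2/3)·R2: [0, 0, 0, 0]
R5 ← R5 − (2/3)·R2: [0, 0, 0, 0]
R6 ← R6 − (1/3)·R2: [0, 0, 0, 0]
Echelon form has 2 nonzero rows, so rank(T) = 2.
The column space has dimension equal to the rank: 2.

2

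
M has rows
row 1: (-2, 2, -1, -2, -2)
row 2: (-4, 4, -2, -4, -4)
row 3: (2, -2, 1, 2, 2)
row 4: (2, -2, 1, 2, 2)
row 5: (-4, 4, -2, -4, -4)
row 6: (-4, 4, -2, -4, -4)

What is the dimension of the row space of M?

1

Row reduce to echelon form.
R2 ← R2 − (2)·R1: [0, 0, 0, 0, 0]
R3 ← R3 + R1: [0, 0, 0, 0, 0]
R4 ← R4 + R1: [0, 0, 0, 0, 0]
R5 ← R5 − (2)·R1: [0, 0, 0, 0, 0]
R6 ← R6 − (2)·R1: [0, 0, 0, 0, 0]
Echelon form has 1 nonzero row, so rank(M) = 1.
The row space has dimension equal to the rank: 1.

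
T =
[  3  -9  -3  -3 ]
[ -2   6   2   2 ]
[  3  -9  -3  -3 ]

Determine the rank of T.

1

Row reduce to echelon form.
R2 ← R2 + (2/3)·R1: [0, 0, 0, 0]
R3 ← R3 − R1: [0, 0, 0, 0]
Echelon form has 1 nonzero row, so rank(T) = 1.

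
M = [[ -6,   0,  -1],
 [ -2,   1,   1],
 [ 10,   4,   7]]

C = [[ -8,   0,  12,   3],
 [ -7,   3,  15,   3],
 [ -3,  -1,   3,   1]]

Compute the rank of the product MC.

2

First compute MC:
[[ 51,   1, -75, -19],
 [  6,   2,  -6,  -2],
 [-129,   5, 201,  49]]
Now row reduce the product.
R2 ← R2 − (2/17)·R1: [0, 32/17, 48/17, 4/17]
R3 ← R3 + (43/17)·R1: [0, 128/17, 192/17, 16/17]
R3 ← R3 − (4)·R2: [0, 0, 0, 0]
2 nonzero rows, so rank(MC) = 2.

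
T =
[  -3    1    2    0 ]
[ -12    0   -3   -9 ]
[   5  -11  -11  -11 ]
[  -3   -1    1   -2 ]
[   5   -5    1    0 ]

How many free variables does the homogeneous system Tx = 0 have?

Row reduce to echelon form.
R2 ← R2 − (4)·R1: [0, -4, -11, -9]
R3 ← R3 + (5/3)·R1: [0, -28/3, -23/3, -11]
R4 ← R4 − R1: [0, -2, -1, -2]
R5 ← R5 + (5/3)·R1: [0, -10/3, 13/3, 0]
R3 ← R3 − (7/3)·R2: [0, 0, 18, 10]
R4 ← R4 − (1/2)·R2: [0, 0, 9/2, 5/2]
R5 ← R5 − (5/6)·R2: [0, 0, 27/2, 15/2]
R4 ← R4 − (1/4)·R3: [0, 0, 0, 0]
R5 ← R5 − (3/4)·R3: [0, 0, 0, 0]
3 nonzero rows, so rank(T) = 3.
T has 4 columns; by rank–nullity, nullity = 4 − 3 = 1.

1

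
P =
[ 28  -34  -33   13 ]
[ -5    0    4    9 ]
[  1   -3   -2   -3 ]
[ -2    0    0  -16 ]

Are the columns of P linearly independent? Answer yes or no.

Row reduce P to echelon form.
R2 ← R2 + (5/28)·R1: [0, -85/14, -53/28, 317/28]
R3 ← R3 − (1/28)·R1: [0, -25/14, -23/28, -97/28]
R4 ← R4 + (1/14)·R1: [0, -17/7, -33/14, -211/14]
R3 ← R3 − (5/17)·R2: [0, 0, -9/34, -231/34]
R4 ← R4 − (2/5)·R2: [0, 0, -8/5, -98/5]
R4 ← R4 − (272/45)·R3: [0, 0, 0, 322/15]
4 pivots among 4 columns.
Every column is a pivot column, so the columns are linearly independent.

yes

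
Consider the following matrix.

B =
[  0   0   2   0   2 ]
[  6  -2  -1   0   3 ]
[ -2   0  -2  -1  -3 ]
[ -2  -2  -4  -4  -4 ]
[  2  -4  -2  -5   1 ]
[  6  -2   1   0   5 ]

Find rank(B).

3

Row reduce to echelon form.
Swap R1 ↔ R2
R3 ← R3 + (1/3)·R1: [0, -2/3, -7/3, -1, -2]
R4 ← R4 + (1/3)·R1: [0, -8/3, -13/3, -4, -3]
R5 ← R5 − (1/3)·R1: [0, -10/3, -5/3, -5, 0]
R6 ← R6 − R1: [0, 0, 2, 0, 2]
Swap R2 ↔ R3
R4 ← R4 − (4)·R2: [0, 0, 5, 0, 5]
R5 ← R5 − (5)·R2: [0, 0, 10, 0, 10]
R4 ← R4 − (5/2)·R3: [0, 0, 0, 0, 0]
R5 ← R5 − (5)·R3: [0, 0, 0, 0, 0]
R6 ← R6 − R3: [0, 0, 0, 0, 0]
Echelon form has 3 nonzero rows, so rank(B) = 3.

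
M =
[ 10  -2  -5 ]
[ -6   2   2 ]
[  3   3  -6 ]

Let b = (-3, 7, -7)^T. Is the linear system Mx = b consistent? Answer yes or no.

Row reduce the augmented matrix [M | b].
R2 ← R2 + (3/5)·R1: [0, 4/5, -1, 26/5]
R3 ← R3 − (3/10)·R1: [0, 18/5, -9/2, -61/10]
R3 ← R3 − (9/2)·R2: [0, 0, 0, -59/2]
The echelon form has 3 nonzero rows; the last pivot sits in the augmented column, so rank(M) = 2 but rank([M|b]) = 3.
Since the ranks differ, the system is inconsistent.

no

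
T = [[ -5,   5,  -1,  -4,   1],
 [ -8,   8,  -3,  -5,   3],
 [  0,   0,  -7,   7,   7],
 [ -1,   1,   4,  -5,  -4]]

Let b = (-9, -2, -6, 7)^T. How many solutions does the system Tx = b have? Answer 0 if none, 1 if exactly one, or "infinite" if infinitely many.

0

Row reduce the augmented matrix [T | b].
R2 ← R2 − (8/5)·R1: [0, 0, -7/5, 7/5, 7/5, 62/5]
R4 ← R4 − (1/5)·R1: [0, 0, 21/5, -21/5, -21/5, 44/5]
R3 ← R3 − (5)·R2: [0, 0, 0, 0, 0, -68]
R4 ← R4 + (3)·R2: [0, 0, 0, 0, 0, 46]
R4 ← R4 + (23/34)·R3: [0, 0, 0, 0, 0, 0]
The echelon form has 3 nonzero rows; the last pivot sits in the augmented column, so rank(T) = 2 but rank([T|b]) = 3.
Since the ranks differ, the system is inconsistent.
It has no solutions.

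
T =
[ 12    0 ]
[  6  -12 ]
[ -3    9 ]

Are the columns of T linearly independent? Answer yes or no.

yes

Row reduce T to echelon form.
R2 ← R2 − (1/2)·R1: [0, -12]
R3 ← R3 + (1/4)·R1: [0, 9]
R3 ← R3 + (3/4)·R2: [0, 0]
2 pivots among 2 columns.
Every column is a pivot column, so the columns are linearly independent.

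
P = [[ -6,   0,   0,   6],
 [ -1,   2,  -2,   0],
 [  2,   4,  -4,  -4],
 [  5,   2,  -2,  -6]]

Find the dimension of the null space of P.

Row reduce to echelon form.
R2 ← R2 − (1/6)·R1: [0, 2, -2, -1]
R3 ← R3 + (1/3)·R1: [0, 4, -4, -2]
R4 ← R4 + (5/6)·R1: [0, 2, -2, -1]
R3 ← R3 − (2)·R2: [0, 0, 0, 0]
R4 ← R4 − R2: [0, 0, 0, 0]
2 nonzero rows, so rank(P) = 2.
P has 4 columns; by rank–nullity, nullity = 4 − 2 = 2.

2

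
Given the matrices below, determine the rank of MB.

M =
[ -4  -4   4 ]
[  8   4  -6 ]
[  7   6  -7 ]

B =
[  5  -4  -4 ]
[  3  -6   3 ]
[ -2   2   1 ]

First compute MB:
[[-40,  48,   8],
 [ 64, -68, -26],
 [ 67, -78, -17]]
Now row reduce the product.
R2 ← R2 + (8/5)·R1: [0, 44/5, -66/5]
R3 ← R3 + (67/40)·R1: [0, 12/5, -18/5]
R3 ← R3 − (3/11)·R2: [0, 0, 0]
2 nonzero rows, so rank(MB) = 2.

2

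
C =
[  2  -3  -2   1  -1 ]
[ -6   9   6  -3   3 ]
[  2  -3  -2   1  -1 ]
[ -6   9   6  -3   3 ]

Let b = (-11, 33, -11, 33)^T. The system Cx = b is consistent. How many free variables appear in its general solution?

Row reduce the augmented matrix [C | b].
R2 ← R2 + (3)·R1: [0, 0, 0, 0, 0, 0]
R3 ← R3 − R1: [0, 0, 0, 0, 0, 0]
R4 ← R4 + (3)·R1: [0, 0, 0, 0, 0, 0]
The echelon form has 1 nonzero rows, and every pivot lies in the first 5 columns, so rank(C) = rank([C|b]) = 1.
The system is consistent.
Free variables = (unknowns) − (rank) = 5 − 1 = 4.

4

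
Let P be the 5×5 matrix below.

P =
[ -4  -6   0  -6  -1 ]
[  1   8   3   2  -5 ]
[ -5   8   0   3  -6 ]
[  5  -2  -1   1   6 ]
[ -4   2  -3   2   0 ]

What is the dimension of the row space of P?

5

Row reduce to echelon form.
R2 ← R2 + (1/4)·R1: [0, 13/2, 3, 1/2, -21/4]
R3 ← R3 − (5/4)·R1: [0, 31/2, 0, 21/2, -19/4]
R4 ← R4 + (5/4)·R1: [0, -19/2, -1, -13/2, 19/4]
R5 ← R5 − R1: [0, 8, -3, 8, 1]
R3 ← R3 − (31/13)·R2: [0, 0, -93/13, 121/13, 101/13]
R4 ← R4 + (19/13)·R2: [0, 0, 44/13, -75/13, -38/13]
R5 ← R5 − (16/13)·R2: [0, 0, -87/13, 96/13, 97/13]
R4 ← R4 + (44/93)·R3: [0, 0, 0, -127/93, 70/93]
R5 ← R5 − (29/31)·R3: [0, 0, 0, -41/31, 6/31]
R5 ← R5 − (123/127)·R4: [0, 0, 0, 0, -68/127]
Echelon form has 5 nonzero rows, so rank(P) = 5.
The row space has dimension equal to the rank: 5.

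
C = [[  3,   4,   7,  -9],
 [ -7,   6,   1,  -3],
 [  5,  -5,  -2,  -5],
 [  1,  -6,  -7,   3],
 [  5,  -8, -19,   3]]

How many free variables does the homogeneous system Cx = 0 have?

Row reduce to echelon form.
R2 ← R2 + (7/3)·R1: [0, 46/3, 52/3, -24]
R3 ← R3 − (5/3)·R1: [0, -35/3, -41/3, 10]
R4 ← R4 − (1/3)·R1: [0, -22/3, -28/3, 6]
R5 ← R5 − (5/3)·R1: [0, -44/3, -92/3, 18]
R3 ← R3 + (35/46)·R2: [0, 0, -11/23, -190/23]
R4 ← R4 + (11/23)·R2: [0, 0, -24/23, -126/23]
R5 ← R5 + (22/23)·R2: [0, 0, -324/23, -114/23]
R4 ← R4 − (24/11)·R3: [0, 0, 0, 138/11]
R5 ← R5 − (324/11)·R3: [0, 0, 0, 2622/11]
R5 ← R5 − (19)·R4: [0, 0, 0, 0]
4 nonzero rows, so rank(C) = 4.
C has 4 columns; by rank–nullity, nullity = 4 − 4 = 0.

0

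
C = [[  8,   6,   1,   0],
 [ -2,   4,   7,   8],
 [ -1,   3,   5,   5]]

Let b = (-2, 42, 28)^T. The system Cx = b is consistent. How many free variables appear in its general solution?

1

Row reduce the augmented matrix [C | b].
R2 ← R2 + (1/4)·R1: [0, 11/2, 29/4, 8, 83/2]
R3 ← R3 + (1/8)·R1: [0, 15/4, 41/8, 5, 111/4]
R3 ← R3 − (15/22)·R2: [0, 0, 2/11, -5/11, -6/11]
The echelon form has 3 nonzero rows, and every pivot lies in the first 4 columns, so rank(C) = rank([C|b]) = 3.
The system is consistent.
Free variables = (unknowns) − (rank) = 4 − 3 = 1.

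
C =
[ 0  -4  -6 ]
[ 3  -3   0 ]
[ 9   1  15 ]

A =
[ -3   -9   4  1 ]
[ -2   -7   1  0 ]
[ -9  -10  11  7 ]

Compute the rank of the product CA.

2

First compute CA:
[[ 62,  88, -70, -42],
 [ -3,  -6,   9,   3],
 [-164, -238, 202, 114]]
Now row reduce the product.
R2 ← R2 + (3/62)·R1: [0, -54/31, 174/31, 30/31]
R3 ← R3 + (82/31)·R1: [0, -162/31, 522/31, 90/31]
R3 ← R3 − (3)·R2: [0, 0, 0, 0]
2 nonzero rows, so rank(CA) = 2.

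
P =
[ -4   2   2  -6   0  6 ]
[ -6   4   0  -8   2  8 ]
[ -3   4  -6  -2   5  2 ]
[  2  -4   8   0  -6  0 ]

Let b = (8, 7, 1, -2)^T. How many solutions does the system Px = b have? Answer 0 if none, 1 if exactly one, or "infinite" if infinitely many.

Row reduce the augmented matrix [P | b].
R2 ← R2 − (3/2)·R1: [0, 1, -3, 1, 2, -1, -5]
R3 ← R3 − (3/4)·R1: [0, 5/2, -15/2, 5/2, 5, -5/2, -5]
R4 ← R4 + (1/2)·R1: [0, -3, 9, -3, -6, 3, 2]
R3 ← R3 − (5/2)·R2: [0, 0, 0, 0, 0, 0, 15/2]
R4 ← R4 + (3)·R2: [0, 0, 0, 0, 0, 0, -13]
R4 ← R4 + (26/15)·R3: [0, 0, 0, 0, 0, 0, 0]
The echelon form has 3 nonzero rows; the last pivot sits in the augmented column, so rank(P) = 2 but rank([P|b]) = 3.
Since the ranks differ, the system is inconsistent.
It has no solutions.

0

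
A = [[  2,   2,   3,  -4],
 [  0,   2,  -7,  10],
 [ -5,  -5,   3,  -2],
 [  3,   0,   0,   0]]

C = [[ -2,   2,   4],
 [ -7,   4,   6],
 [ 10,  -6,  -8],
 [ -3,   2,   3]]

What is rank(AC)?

First compute AC:
[[ 24, -14, -16],
 [-114,  70,  98],
 [ 81, -52, -80],
 [ -6,   6,  12]]
Now row reduce the product.
R2 ← R2 + (19/4)·R1: [0, 7/2, 22]
R3 ← R3 − (27/8)·R1: [0, -19/4, -26]
R4 ← R4 + (1/4)·R1: [0, 5/2, 8]
R3 ← R3 + (19/14)·R2: [0, 0, 27/7]
R4 ← R4 − (5/7)·R2: [0, 0, -54/7]
R4 ← R4 + (2)·R3: [0, 0, 0]
3 nonzero rows, so rank(AC) = 3.

3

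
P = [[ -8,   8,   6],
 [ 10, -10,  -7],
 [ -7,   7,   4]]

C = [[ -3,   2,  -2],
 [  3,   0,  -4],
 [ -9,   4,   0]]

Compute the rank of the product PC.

2

First compute PC:
[[ -6,   8, -16],
 [  3,  -8,  20],
 [  6,   2, -14]]
Now row reduce the product.
R2 ← R2 + (1/2)·R1: [0, -4, 12]
R3 ← R3 + R1: [0, 10, -30]
R3 ← R3 + (5/2)·R2: [0, 0, 0]
2 nonzero rows, so rank(PC) = 2.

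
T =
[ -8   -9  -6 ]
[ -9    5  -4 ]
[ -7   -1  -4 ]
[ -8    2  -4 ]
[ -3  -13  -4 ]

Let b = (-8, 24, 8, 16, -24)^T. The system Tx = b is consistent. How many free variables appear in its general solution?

1

Row reduce the augmented matrix [T | b].
R2 ← R2 − (9/8)·R1: [0, 121/8, 11/4, 33]
R3 ← R3 − (7/8)·R1: [0, 55/8, 5/4, 15]
R4 ← R4 − R1: [0, 11, 2, 24]
R5 ← R5 − (3/8)·R1: [0, -77/8, -7/4, -21]
R3 ← R3 − (5/11)·R2: [0, 0, 0, 0]
R4 ← R4 − (8/11)·R2: [0, 0, 0, 0]
R5 ← R5 + (7/11)·R2: [0, 0, 0, 0]
The echelon form has 2 nonzero rows, and every pivot lies in the first 3 columns, so rank(T) = rank([T|b]) = 2.
The system is consistent.
Free variables = (unknowns) − (rank) = 3 − 2 = 1.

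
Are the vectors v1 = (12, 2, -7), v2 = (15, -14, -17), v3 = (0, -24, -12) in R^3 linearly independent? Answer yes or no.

no

Form the matrix with these vectors as rows and row reduce.
R2 ← R2 − (5/4)·R1: [0, -33/2, -33/4]
R3 ← R3 − (16/11)·R2: [0, 0, 0]
2 nonzero rows, so the 3 vectors span a space of dimension 2.
Since 2 < 3, the vectors are linearly dependent.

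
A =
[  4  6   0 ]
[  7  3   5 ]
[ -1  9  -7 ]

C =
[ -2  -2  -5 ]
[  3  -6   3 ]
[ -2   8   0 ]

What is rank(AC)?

2

First compute AC:
[[ 10, -44,  -2],
 [-15,   8, -26],
 [ 43, -108,  32]]
Now row reduce the product.
R2 ← R2 + (3/2)·R1: [0, -58, -29]
R3 ← R3 − (43/10)·R1: [0, 406/5, 203/5]
R3 ← R3 + (7/5)·R2: [0, 0, 0]
2 nonzero rows, so rank(AC) = 2.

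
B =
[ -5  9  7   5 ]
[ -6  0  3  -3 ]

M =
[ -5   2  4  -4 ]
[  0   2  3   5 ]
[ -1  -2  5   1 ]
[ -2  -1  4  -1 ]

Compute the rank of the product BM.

First compute BM:
[[  8, -11,  62,  67],
 [ 33, -15, -21,  30]]
Now row reduce the product.
R2 ← R2 − (33/8)·R1: [0, 243/8, -1107/4, -1971/8]
2 nonzero rows, so rank(BM) = 2.

2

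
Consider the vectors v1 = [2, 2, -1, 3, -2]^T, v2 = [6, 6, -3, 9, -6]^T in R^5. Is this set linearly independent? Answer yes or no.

no

Form the matrix with these vectors as rows and row reduce.
R2 ← R2 − (3)·R1: [0, 0, 0, 0, 0]
1 nonzero row, so the 2 vectors span a space of dimension 1.
Since 1 < 2, the vectors are linearly dependent.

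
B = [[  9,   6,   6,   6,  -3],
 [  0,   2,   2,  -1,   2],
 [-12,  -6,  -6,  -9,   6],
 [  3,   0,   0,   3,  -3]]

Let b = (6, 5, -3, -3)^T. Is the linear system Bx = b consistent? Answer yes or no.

Row reduce the augmented matrix [B | b].
R3 ← R3 + (4/3)·R1: [0, 2, 2, -1, 2, 5]
R4 ← R4 − (1/3)·R1: [0, -2, -2, 1, -2, -5]
R3 ← R3 − R2: [0, 0, 0, 0, 0, 0]
R4 ← R4 + R2: [0, 0, 0, 0, 0, 0]
The echelon form has 2 nonzero rows, and every pivot lies in the first 5 columns, so rank(B) = rank([B|b]) = 2.
The system is consistent.

yes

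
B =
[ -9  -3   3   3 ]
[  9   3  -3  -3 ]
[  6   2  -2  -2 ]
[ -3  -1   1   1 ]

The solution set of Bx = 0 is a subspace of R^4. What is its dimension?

3

Row reduce to echelon form.
R2 ← R2 + R1: [0, 0, 0, 0]
R3 ← R3 + (2/3)·R1: [0, 0, 0, 0]
R4 ← R4 − (1/3)·R1: [0, 0, 0, 0]
1 nonzero row, so rank(B) = 1.
B has 4 columns; by rank–nullity, nullity = 4 − 1 = 3.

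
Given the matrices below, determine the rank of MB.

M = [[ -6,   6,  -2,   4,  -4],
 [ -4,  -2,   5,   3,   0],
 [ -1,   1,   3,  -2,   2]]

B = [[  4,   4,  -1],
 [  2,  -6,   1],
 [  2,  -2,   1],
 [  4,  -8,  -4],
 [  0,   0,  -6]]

First compute MB:
[[  0, -88,  18],
 [  2, -38,  -5],
 [ -4,   0,   1]]
Now row reduce the product.
Swap R1 ↔ R2
R3 ← R3 + (2)·R1: [0, -76, -9]
R3 ← R3 − (19/22)·R2: [0, 0, -270/11]
3 nonzero rows, so rank(MB) = 3.

3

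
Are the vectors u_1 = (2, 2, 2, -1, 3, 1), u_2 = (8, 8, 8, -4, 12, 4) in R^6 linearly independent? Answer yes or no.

no

Form the matrix with these vectors as rows and row reduce.
R2 ← R2 − (4)·R1: [0, 0, 0, 0, 0, 0]
1 nonzero row, so the 2 vectors span a space of dimension 1.
Since 1 < 2, the vectors are linearly dependent.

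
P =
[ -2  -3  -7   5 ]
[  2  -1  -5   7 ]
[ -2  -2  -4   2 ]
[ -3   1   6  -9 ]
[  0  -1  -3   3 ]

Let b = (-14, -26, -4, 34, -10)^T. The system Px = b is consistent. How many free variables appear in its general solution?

Row reduce the augmented matrix [P | b].
R2 ← R2 + R1: [0, -4, -12, 12, -40]
R3 ← R3 − R1: [0, 1, 3, -3, 10]
R4 ← R4 − (3/2)·R1: [0, 11/2, 33/2, -33/2, 55]
R3 ← R3 + (1/4)·R2: [0, 0, 0, 0, 0]
R4 ← R4 + (11/8)·R2: [0, 0, 0, 0, 0]
R5 ← R5 − (1/4)·R2: [0, 0, 0, 0, 0]
The echelon form has 2 nonzero rows, and every pivot lies in the first 4 columns, so rank(P) = rank([P|b]) = 2.
The system is consistent.
Free variables = (unknowns) − (rank) = 4 − 2 = 2.

2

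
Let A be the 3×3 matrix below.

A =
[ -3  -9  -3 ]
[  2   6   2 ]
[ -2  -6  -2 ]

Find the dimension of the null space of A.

2

Row reduce to echelon form.
R2 ← R2 + (2/3)·R1: [0, 0, 0]
R3 ← R3 − (2/3)·R1: [0, 0, 0]
1 nonzero row, so rank(A) = 1.
A has 3 columns; by rank–nullity, nullity = 3 − 1 = 2.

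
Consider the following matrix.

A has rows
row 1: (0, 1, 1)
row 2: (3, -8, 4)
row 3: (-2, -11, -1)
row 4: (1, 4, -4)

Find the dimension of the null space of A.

Row reduce to echelon form.
Swap R1 ↔ R2
R3 ← R3 + (2/3)·R1: [0, -49/3, 5/3]
R4 ← R4 − (1/3)·R1: [0, 20/3, -16/3]
R3 ← R3 + (49/3)·R2: [0, 0, 18]
R4 ← R4 − (20/3)·R2: [0, 0, -12]
R4 ← R4 + (2/3)·R3: [0, 0, 0]
3 nonzero rows, so rank(A) = 3.
A has 3 columns; by rank–nullity, nullity = 3 − 3 = 0.

0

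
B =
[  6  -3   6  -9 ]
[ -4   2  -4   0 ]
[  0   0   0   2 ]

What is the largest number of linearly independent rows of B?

Row reduce to echelon form.
R2 ← R2 + (2/3)·R1: [0, 0, 0, -6]
R3 ← R3 + (1/3)·R2: [0, 0, 0, 0]
Echelon form has 2 nonzero rows, so rank(B) = 2.
The rank gives the maximum number of linearly independent rows: 2.

2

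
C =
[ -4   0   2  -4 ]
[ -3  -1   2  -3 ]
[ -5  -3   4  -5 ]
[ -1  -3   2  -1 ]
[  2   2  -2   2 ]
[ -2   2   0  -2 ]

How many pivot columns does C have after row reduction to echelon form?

Row reduce to echelon form.
R2 ← R2 − (3/4)·R1: [0, -1, 1/2, 0]
R3 ← R3 − (5/4)·R1: [0, -3, 3/2, 0]
R4 ← R4 − (1/4)·R1: [0, -3, 3/2, 0]
R5 ← R5 + (1/2)·R1: [0, 2, -1, 0]
R6 ← R6 − (1/2)·R1: [0, 2, -1, 0]
R3 ← R3 − (3)·R2: [0, 0, 0, 0]
R4 ← R4 − (3)·R2: [0, 0, 0, 0]
R5 ← R5 + (2)·R2: [0, 0, 0, 0]
R6 ← R6 + (2)·R2: [0, 0, 0, 0]
Echelon form has 2 nonzero rows, so rank(C) = 2.
Each nonzero row contributes one pivot column: 2 pivot columns.

2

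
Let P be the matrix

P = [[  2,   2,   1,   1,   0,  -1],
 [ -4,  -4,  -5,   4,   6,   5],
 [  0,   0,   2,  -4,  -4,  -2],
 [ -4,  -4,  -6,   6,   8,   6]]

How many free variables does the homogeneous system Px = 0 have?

Row reduce to echelon form.
R2 ← R2 + (2)·R1: [0, 0, -3, 6, 6, 3]
R4 ← R4 + (2)·R1: [0, 0, -4, 8, 8, 4]
R3 ← R3 + (2/3)·R2: [0, 0, 0, 0, 0, 0]
R4 ← R4 − (4/3)·R2: [0, 0, 0, 0, 0, 0]
2 nonzero rows, so rank(P) = 2.
P has 6 columns; by rank–nullity, nullity = 6 − 2 = 4.

4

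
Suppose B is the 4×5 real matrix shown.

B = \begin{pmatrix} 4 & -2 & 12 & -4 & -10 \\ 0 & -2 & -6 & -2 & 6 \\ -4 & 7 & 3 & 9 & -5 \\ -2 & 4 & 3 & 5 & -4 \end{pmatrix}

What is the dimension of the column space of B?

2

Row reduce to echelon form.
R3 ← R3 + R1: [0, 5, 15, 5, -15]
R4 ← R4 + (1/2)·R1: [0, 3, 9, 3, -9]
R3 ← R3 + (5/2)·R2: [0, 0, 0, 0, 0]
R4 ← R4 + (3/2)·R2: [0, 0, 0, 0, 0]
Echelon form has 2 nonzero rows, so rank(B) = 2.
The column space has dimension equal to the rank: 2.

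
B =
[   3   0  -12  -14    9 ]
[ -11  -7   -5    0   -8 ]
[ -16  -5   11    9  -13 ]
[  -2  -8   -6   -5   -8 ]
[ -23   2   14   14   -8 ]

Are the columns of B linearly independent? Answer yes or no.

yes

Row reduce B to echelon form.
R2 ← R2 + (11/3)·R1: [0, -7, -49, -154/3, 25]
R3 ← R3 + (16/3)·R1: [0, -5, -53, -197/3, 35]
R4 ← R4 + (2/3)·R1: [0, -8, -14, -43/3, -2]
R5 ← R5 + (23/3)·R1: [0, 2, -78, -280/3, 61]
R3 ← R3 − (5/7)·R2: [0, 0, -18, -29, 120/7]
R4 ← R4 − (8/7)·R2: [0, 0, 42, 133/3, -214/7]
R5 ← R5 + (2/7)·R2: [0, 0, -92, -108, 477/7]
R4 ← R4 + (7/3)·R3: [0, 0, 0, -70/3, 66/7]
R5 ← R5 − (46/9)·R3: [0, 0, 0, 362/9, -409/21]
R5 ← R5 + (181/105)·R4: [0, 0, 0, 0, -2369/735]
5 pivots among 5 columns.
Every column is a pivot column, so the columns are linearly independent.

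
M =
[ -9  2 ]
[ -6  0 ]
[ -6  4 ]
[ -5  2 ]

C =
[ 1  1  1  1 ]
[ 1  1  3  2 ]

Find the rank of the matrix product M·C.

2

First compute MC:
[[ -7,  -7,  -3,  -5],
 [ -6,  -6,  -6,  -6],
 [ -2,  -2,   6,   2],
 [ -3,  -3,   1,  -1]]
Now row reduce the product.
R2 ← R2 − (6/7)·R1: [0, 0, -24/7, -12/7]
R3 ← R3 − (2/7)·R1: [0, 0, 48/7, 24/7]
R4 ← R4 − (3/7)·R1: [0, 0, 16/7, 8/7]
R3 ← R3 + (2)·R2: [0, 0, 0, 0]
R4 ← R4 + (2/3)·R2: [0, 0, 0, 0]
2 nonzero rows, so rank(MC) = 2.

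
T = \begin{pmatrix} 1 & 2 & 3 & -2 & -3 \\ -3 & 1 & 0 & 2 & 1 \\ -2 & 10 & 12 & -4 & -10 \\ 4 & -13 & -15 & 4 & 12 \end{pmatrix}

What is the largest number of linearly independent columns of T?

Row reduce to echelon form.
R2 ← R2 + (3)·R1: [0, 7, 9, -4, -8]
R3 ← R3 + (2)·R1: [0, 14, 18, -8, -16]
R4 ← R4 − (4)·R1: [0, -21, -27, 12, 24]
R3 ← R3 − (2)·R2: [0, 0, 0, 0, 0]
R4 ← R4 + (3)·R2: [0, 0, 0, 0, 0]
Echelon form has 2 nonzero rows, so rank(T) = 2.
The rank gives the maximum number of linearly independent columns: 2.

2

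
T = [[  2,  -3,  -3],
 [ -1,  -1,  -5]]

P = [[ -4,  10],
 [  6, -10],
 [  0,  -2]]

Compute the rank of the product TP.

2

First compute TP:
[[-26,  56],
 [ -2,  10]]
Now row reduce the product.
R2 ← R2 − (1/13)·R1: [0, 74/13]
2 nonzero rows, so rank(TP) = 2.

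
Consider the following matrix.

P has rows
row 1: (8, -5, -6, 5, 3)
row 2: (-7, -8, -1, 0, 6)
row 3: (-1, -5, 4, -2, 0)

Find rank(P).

3

Row reduce to echelon form.
R2 ← R2 + (7/8)·R1: [0, -99/8, -25/4, 35/8, 69/8]
R3 ← R3 + (1/8)·R1: [0, -45/8, 13/4, -11/8, 3/8]
R3 ← R3 − (5/11)·R2: [0, 0, 67/11, -37/11, -39/11]
Echelon form has 3 nonzero rows, so rank(P) = 3.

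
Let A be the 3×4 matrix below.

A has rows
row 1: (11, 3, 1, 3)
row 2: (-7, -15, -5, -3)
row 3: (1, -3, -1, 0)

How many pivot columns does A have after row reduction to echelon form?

Row reduce to echelon form.
R2 ← R2 + (7/11)·R1: [0, -144/11, -48/11, -12/11]
R3 ← R3 − (1/11)·R1: [0, -36/11, -12/11, -3/11]
R3 ← R3 − (1/4)·R2: [0, 0, 0, 0]
Echelon form has 2 nonzero rows, so rank(A) = 2.
Each nonzero row contributes one pivot column: 2 pivot columns.

2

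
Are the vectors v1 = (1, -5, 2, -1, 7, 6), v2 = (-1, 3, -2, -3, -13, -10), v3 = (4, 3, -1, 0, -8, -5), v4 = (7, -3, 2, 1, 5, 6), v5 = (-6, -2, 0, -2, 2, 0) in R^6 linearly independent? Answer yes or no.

no

Form the matrix with these vectors as rows and row reduce.
R2 ← R2 + R1: [0, -2, 0, -4, -6, -4]
R3 ← R3 − (4)·R1: [0, 23, -9, 4, -36, -29]
R4 ← R4 − (7)·R1: [0, 32, -12, 8, -44, -36]
R5 ← R5 + (6)·R1: [0, -32, 12, -8, 44, 36]
R3 ← R3 + (23/2)·R2: [0, 0, -9, -42, -105, -75]
R4 ← R4 + (16)·R2: [0, 0, -12, -56, -140, -100]
R5 ← R5 − (16)·R2: [0, 0, 12, 56, 140, 100]
R4 ← R4 − (4/3)·R3: [0, 0, 0, 0, 0, 0]
R5 ← R5 + (4/3)·R3: [0, 0, 0, 0, 0, 0]
3 nonzero rows, so the 5 vectors span a space of dimension 3.
Since 3 < 5, the vectors are linearly dependent.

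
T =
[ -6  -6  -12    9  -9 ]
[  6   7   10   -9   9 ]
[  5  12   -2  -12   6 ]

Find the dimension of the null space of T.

2

Row reduce to echelon form.
R2 ← R2 + R1: [0, 1, -2, 0, 0]
R3 ← R3 + (5/6)·R1: [0, 7, -12, -9/2, -3/2]
R3 ← R3 − (7)·R2: [0, 0, 2, -9/2, -3/2]
3 nonzero rows, so rank(T) = 3.
T has 5 columns; by rank–nullity, nullity = 5 − 3 = 2.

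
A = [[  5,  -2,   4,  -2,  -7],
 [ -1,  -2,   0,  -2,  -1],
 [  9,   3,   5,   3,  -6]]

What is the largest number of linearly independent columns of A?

2

Row reduce to echelon form.
R2 ← R2 + (1/5)·R1: [0, -12/5, 4/5, -12/5, -12/5]
R3 ← R3 − (9/5)·R1: [0, 33/5, -11/5, 33/5, 33/5]
R3 ← R3 + (11/4)·R2: [0, 0, 0, 0, 0]
Echelon form has 2 nonzero rows, so rank(A) = 2.
The rank gives the maximum number of linearly independent columns: 2.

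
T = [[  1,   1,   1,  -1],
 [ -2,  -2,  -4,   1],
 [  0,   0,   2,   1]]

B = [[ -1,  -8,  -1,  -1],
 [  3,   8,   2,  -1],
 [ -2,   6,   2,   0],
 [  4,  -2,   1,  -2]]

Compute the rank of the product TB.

2

First compute TB:
[[ -4,   8,   2,   0],
 [  8, -26,  -9,   2],
 [  0,  10,   5,  -2]]
Now row reduce the product.
R2 ← R2 + (2)·R1: [0, -10, -5, 2]
R3 ← R3 + R2: [0, 0, 0, 0]
2 nonzero rows, so rank(TB) = 2.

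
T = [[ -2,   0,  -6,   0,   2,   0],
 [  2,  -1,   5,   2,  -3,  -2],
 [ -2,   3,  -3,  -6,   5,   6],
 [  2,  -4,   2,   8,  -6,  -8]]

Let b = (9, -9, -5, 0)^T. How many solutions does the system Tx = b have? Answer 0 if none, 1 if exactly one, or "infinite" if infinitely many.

Row reduce the augmented matrix [T | b].
R2 ← R2 + R1: [0, -1, -1, 2, -1, -2, 0]
R3 ← R3 − R1: [0, 3, 3, -6, 3, 6, -14]
R4 ← R4 + R1: [0, -4, -4, 8, -4, -8, 9]
R3 ← R3 + (3)·R2: [0, 0, 0, 0, 0, 0, -14]
R4 ← R4 − (4)·R2: [0, 0, 0, 0, 0, 0, 9]
R4 ← R4 + (9/14)·R3: [0, 0, 0, 0, 0, 0, 0]
The echelon form has 3 nonzero rows; the last pivot sits in the augmented column, so rank(T) = 2 but rank([T|b]) = 3.
Since the ranks differ, the system is inconsistent.
It has no solutions.

0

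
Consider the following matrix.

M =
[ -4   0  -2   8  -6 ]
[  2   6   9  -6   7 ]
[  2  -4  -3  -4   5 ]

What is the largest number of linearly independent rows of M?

3

Row reduce to echelon form.
R2 ← R2 + (1/2)·R1: [0, 6, 8, -2, 4]
R3 ← R3 + (1/2)·R1: [0, -4, -4, 0, 2]
R3 ← R3 + (2/3)·R2: [0, 0, 4/3, -4/3, 14/3]
Echelon form has 3 nonzero rows, so rank(M) = 3.
The rank gives the maximum number of linearly independent rows: 3.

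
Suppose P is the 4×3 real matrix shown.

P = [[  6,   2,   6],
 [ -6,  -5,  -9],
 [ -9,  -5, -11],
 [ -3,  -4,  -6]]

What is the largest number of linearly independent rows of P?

2

Row reduce to echelon form.
R2 ← R2 + R1: [0, -3, -3]
R3 ← R3 + (3/2)·R1: [0, -2, -2]
R4 ← R4 + (1/2)·R1: [0, -3, -3]
R3 ← R3 − (2/3)·R2: [0, 0, 0]
R4 ← R4 − R2: [0, 0, 0]
Echelon form has 2 nonzero rows, so rank(P) = 2.
The rank gives the maximum number of linearly independent rows: 2.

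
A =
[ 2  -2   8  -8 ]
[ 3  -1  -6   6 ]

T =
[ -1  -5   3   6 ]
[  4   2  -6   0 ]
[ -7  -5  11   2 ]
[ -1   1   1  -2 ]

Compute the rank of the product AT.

First compute AT:
[[-58, -62,  98,  44],
 [ 29,  19, -45,  -6]]
Now row reduce the product.
R2 ← R2 + (1/2)·R1: [0, -12, 4, 16]
2 nonzero rows, so rank(AT) = 2.

2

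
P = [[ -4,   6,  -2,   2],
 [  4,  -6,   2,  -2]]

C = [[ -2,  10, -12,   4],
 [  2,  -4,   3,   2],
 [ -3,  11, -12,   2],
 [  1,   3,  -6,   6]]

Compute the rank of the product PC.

1

First compute PC:
[[ 28, -80,  78,   4],
 [-28,  80, -78,  -4]]
Now row reduce the product.
R2 ← R2 + R1: [0, 0, 0, 0]
1 nonzero row, so rank(PC) = 1.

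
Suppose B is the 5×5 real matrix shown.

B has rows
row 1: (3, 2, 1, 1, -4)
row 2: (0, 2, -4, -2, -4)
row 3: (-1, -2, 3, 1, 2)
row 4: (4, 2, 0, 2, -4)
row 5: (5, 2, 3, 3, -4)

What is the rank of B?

Row reduce to echelon form.
R3 ← R3 + (1/3)·R1: [0, -4/3, 10/3, 4/3, 2/3]
R4 ← R4 − (4/3)·R1: [0, -2/3, -4/3, 2/3, 4/3]
R5 ← R5 − (5/3)·R1: [0, -4/3, 4/3, 4/3, 8/3]
R3 ← R3 + (2/3)·R2: [0, 0, 2/3, 0, -2]
R4 ← R4 + (1/3)·R2: [0, 0, -8/3, 0, 0]
R5 ← R5 + (2/3)·R2: [0, 0, -4/3, 0, 0]
R4 ← R4 + (4)·R3: [0, 0, 0, 0, -8]
R5 ← R5 + (2)·R3: [0, 0, 0, 0, -4]
R5 ← R5 − (1/2)·R4: [0, 0, 0, 0, 0]
Echelon form has 4 nonzero rows, so rank(B) = 4.

4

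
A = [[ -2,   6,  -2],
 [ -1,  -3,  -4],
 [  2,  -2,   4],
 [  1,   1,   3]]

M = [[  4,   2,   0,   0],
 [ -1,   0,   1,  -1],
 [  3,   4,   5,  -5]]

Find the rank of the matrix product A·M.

First compute AM:
[[-20, -12,  -4,   4],
 [-13, -18, -23,  23],
 [ 22,  20,  18, -18],
 [ 12,  14,  16, -16]]
Now row reduce the product.
R2 ← R2 − (13/20)·R1: [0, -51/5, -102/5, 102/5]
R3 ← R3 + (11/10)·R1: [0, 34/5, 68/5, -68/5]
R4 ← R4 + (3/5)·R1: [0, 34/5, 68/5, -68/5]
R3 ← R3 + (2/3)·R2: [0, 0, 0, 0]
R4 ← R4 + (2/3)·R2: [0, 0, 0, 0]
2 nonzero rows, so rank(AM) = 2.

2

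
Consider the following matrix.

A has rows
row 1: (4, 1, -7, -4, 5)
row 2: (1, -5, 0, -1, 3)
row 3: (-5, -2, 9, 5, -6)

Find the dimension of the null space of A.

3

Row reduce to echelon form.
R2 ← R2 − (1/4)·R1: [0, -21/4, 7/4, 0, 7/4]
R3 ← R3 + (5/4)·R1: [0, -3/4, 1/4, 0, 1/4]
R3 ← R3 − (1/7)·R2: [0, 0, 0, 0, 0]
2 nonzero rows, so rank(A) = 2.
A has 5 columns; by rank–nullity, nullity = 5 − 2 = 3.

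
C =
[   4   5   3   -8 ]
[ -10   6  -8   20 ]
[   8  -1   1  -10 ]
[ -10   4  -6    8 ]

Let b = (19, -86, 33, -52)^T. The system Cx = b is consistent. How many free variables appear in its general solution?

0

Row reduce the augmented matrix [C | b].
R2 ← R2 + (5/2)·R1: [0, 37/2, -1/2, 0, -77/2]
R3 ← R3 − (2)·R1: [0, -11, -5, 6, -5]
R4 ← R4 + (5/2)·R1: [0, 33/2, 3/2, -12, -9/2]
R3 ← R3 + (22/37)·R2: [0, 0, -196/37, 6, -1032/37]
R4 ← R4 − (33/37)·R2: [0, 0, 72/37, -12, 1104/37]
R4 ← R4 + (18/49)·R3: [0, 0, 0, -480/49, 960/49]
The echelon form has 4 nonzero rows, and every pivot lies in the first 4 columns, so rank(C) = rank([C|b]) = 4.
The system is consistent.
Free variables = (unknowns) − (rank) = 4 − 4 = 0.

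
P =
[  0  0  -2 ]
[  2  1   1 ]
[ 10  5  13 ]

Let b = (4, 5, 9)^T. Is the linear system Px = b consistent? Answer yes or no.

Row reduce the augmented matrix [P | b].
Swap R1 ↔ R2
R3 ← R3 − (5)·R1: [0, 0, 8, -16]
R3 ← R3 + (4)·R2: [0, 0, 0, 0]
The echelon form has 2 nonzero rows, and every pivot lies in the first 3 columns, so rank(P) = rank([P|b]) = 2.
The system is consistent.

yes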